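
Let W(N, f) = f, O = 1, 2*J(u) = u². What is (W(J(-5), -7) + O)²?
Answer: 36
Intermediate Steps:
J(u) = u²/2
(W(J(-5), -7) + O)² = (-7 + 1)² = (-6)² = 36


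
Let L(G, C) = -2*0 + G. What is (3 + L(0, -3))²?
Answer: 9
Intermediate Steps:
L(G, C) = G (L(G, C) = 0 + G = G)
(3 + L(0, -3))² = (3 + 0)² = 3² = 9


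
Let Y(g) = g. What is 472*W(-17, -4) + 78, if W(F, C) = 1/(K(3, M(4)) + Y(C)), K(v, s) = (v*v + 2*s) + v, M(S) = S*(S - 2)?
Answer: 293/3 ≈ 97.667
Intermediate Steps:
M(S) = S*(-2 + S)
K(v, s) = v + v² + 2*s (K(v, s) = (v² + 2*s) + v = v + v² + 2*s)
W(F, C) = 1/(28 + C) (W(F, C) = 1/((3 + 3² + 2*(4*(-2 + 4))) + C) = 1/((3 + 9 + 2*(4*2)) + C) = 1/((3 + 9 + 2*8) + C) = 1/((3 + 9 + 16) + C) = 1/(28 + C))
472*W(-17, -4) + 78 = 472/(28 - 4) + 78 = 472/24 + 78 = 472*(1/24) + 78 = 59/3 + 78 = 293/3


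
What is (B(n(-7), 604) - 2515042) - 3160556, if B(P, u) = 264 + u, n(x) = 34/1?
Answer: -5674730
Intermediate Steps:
n(x) = 34 (n(x) = 34*1 = 34)
(B(n(-7), 604) - 2515042) - 3160556 = ((264 + 604) - 2515042) - 3160556 = (868 - 2515042) - 3160556 = -2514174 - 3160556 = -5674730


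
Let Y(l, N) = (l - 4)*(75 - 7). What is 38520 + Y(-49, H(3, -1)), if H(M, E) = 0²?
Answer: 34916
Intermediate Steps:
H(M, E) = 0
Y(l, N) = -272 + 68*l (Y(l, N) = (-4 + l)*68 = -272 + 68*l)
38520 + Y(-49, H(3, -1)) = 38520 + (-272 + 68*(-49)) = 38520 + (-272 - 3332) = 38520 - 3604 = 34916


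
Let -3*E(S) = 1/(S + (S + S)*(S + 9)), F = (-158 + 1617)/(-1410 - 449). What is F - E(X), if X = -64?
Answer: -30532093/38905152 ≈ -0.78478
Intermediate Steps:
F = -1459/1859 (F = 1459/(-1859) = 1459*(-1/1859) = -1459/1859 ≈ -0.78483)
E(S) = -1/(3*(S + 2*S*(9 + S))) (E(S) = -1/(3*(S + (S + S)*(S + 9))) = -1/(3*(S + (2*S)*(9 + S))) = -1/(3*(S + 2*S*(9 + S))))
F - E(X) = -1459/1859 - (-1)/(3*(-64)*(19 + 2*(-64))) = -1459/1859 - (-1)*(-1)/(3*64*(19 - 128)) = -1459/1859 - (-1)*(-1)/(3*64*(-109)) = -1459/1859 - (-1)*(-1)*(-1)/(3*64*109) = -1459/1859 - 1*(-1/20928) = -1459/1859 + 1/20928 = -30532093/38905152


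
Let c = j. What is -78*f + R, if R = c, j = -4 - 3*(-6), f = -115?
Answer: 8984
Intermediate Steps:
j = 14 (j = -4 + 18 = 14)
c = 14
R = 14
-78*f + R = -78*(-115) + 14 = 8970 + 14 = 8984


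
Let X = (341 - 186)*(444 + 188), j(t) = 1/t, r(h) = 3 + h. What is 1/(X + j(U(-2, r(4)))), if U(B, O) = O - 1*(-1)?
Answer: 8/783681 ≈ 1.0208e-5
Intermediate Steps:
U(B, O) = 1 + O (U(B, O) = O + 1 = 1 + O)
j(t) = 1/t
X = 97960 (X = 155*632 = 97960)
1/(X + j(U(-2, r(4)))) = 1/(97960 + 1/(1 + (3 + 4))) = 1/(97960 + 1/(1 + 7)) = 1/(97960 + 1/8) = 1/(783681/8) = 8/783681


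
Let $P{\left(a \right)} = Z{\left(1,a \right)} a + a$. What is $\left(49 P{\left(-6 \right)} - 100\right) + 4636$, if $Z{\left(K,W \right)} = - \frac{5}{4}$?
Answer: $\frac{9219}{2} \approx 4609.5$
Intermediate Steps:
$Z{\left(K,W \right)} = - \frac{5}{4}$ ($Z{\left(K,W \right)} = \left(-5\right) \frac{1}{4} = - \frac{5}{4}$)
$P{\left(a \right)} = - \frac{a}{4}$ ($P{\left(a \right)} = - \frac{5 a}{4} + a = - \frac{a}{4}$)
$\left(49 P{\left(-6 \right)} - 100\right) + 4636 = \left(49 \left(\left(- \frac{1}{4}\right) \left(-6\right)\right) - 100\right) + 4636 = \left(49 \cdot \frac{3}{2} - 100\right) + 4636 = \left(\frac{147}{2} - 100\right) + 4636 = - \frac{53}{2} + 4636 = \frac{9219}{2}$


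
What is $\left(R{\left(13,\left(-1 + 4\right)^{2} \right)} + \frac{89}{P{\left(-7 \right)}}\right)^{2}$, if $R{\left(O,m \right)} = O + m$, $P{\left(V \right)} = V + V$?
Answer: $\frac{47961}{196} \approx 244.7$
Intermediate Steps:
$P{\left(V \right)} = 2 V$
$\left(R{\left(13,\left(-1 + 4\right)^{2} \right)} + \frac{89}{P{\left(-7 \right)}}\right)^{2} = \left(\left(13 + \left(-1 + 4\right)^{2}\right) + \frac{89}{2 \left(-7\right)}\right)^{2} = \left(\left(13 + 3^{2}\right) + \frac{89}{-14}\right)^{2} = \left(\left(13 + 9\right) + 89 \left(- \frac{1}{14}\right)\right)^{2} = \left(22 - \frac{89}{14}\right)^{2} = \left(\frac{219}{14}\right)^{2} = \frac{47961}{196}$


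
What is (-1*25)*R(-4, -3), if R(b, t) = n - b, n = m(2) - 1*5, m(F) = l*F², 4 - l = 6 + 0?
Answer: 225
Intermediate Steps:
l = -2 (l = 4 - (6 + 0) = 4 - 1*6 = 4 - 6 = -2)
m(F) = -2*F²
n = -13 (n = -2*2² - 1*5 = -2*4 - 5 = -8 - 5 = -13)
R(b, t) = -13 - b
(-1*25)*R(-4, -3) = (-1*25)*(-13 - 1*(-4)) = -25*(-13 + 4) = -25*(-9) = 225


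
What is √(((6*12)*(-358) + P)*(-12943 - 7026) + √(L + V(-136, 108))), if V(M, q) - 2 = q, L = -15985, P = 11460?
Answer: √(285876204 + 5*I*√635) ≈ 16908.0 + 0.e-3*I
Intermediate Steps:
V(M, q) = 2 + q
√(((6*12)*(-358) + P)*(-12943 - 7026) + √(L + V(-136, 108))) = √(((6*12)*(-358) + 11460)*(-12943 - 7026) + √(-15985 + (2 + 108))) = √((72*(-358) + 11460)*(-19969) + √(-15985 + 110)) = √((-25776 + 11460)*(-19969) + √(-15875)) = √(-14316*(-19969) + 5*I*√635) = √(285876204 + 5*I*√635)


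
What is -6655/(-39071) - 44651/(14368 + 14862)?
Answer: -1550033571/1142045330 ≈ -1.3572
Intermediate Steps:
-6655/(-39071) - 44651/(14368 + 14862) = -6655*(-1/39071) - 44651/29230 = 6655/39071 - 44651*1/29230 = 6655/39071 - 44651/29230 = -1550033571/1142045330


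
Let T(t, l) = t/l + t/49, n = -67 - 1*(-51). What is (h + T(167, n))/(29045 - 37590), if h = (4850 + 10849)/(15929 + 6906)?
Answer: 113535669/152978058800 ≈ 0.00074217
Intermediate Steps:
n = -16 (n = -67 + 51 = -16)
T(t, l) = t/49 + t/l (T(t, l) = t/l + t*(1/49) = t/l + t/49 = t/49 + t/l)
h = 15699/22835 ≈ 0.68750
(h + T(167, n))/(29045 - 37590) = (15699/22835 + ((1/49)*167 + 167/(-16)))/(29045 - 37590) = (15699/22835 + (167/49 + 167*(-1/16)))/(-8545) = (15699/22835 + (167/49 - 167/16))*(-1/8545) = (15699/22835 - 5511/784)*(-1/8545) = -113535669/17902640*(-1/8545) = 113535669/152978058800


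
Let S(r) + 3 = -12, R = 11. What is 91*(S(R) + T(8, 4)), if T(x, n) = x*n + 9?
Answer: 2366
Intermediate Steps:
T(x, n) = 9 + n*x (T(x, n) = n*x + 9 = 9 + n*x)
S(r) = -15 (S(r) = -3 - 12 = -15)
91*(S(R) + T(8, 4)) = 91*(-15 + (9 + 4*8)) = 91*(-15 + (9 + 32)) = 91*(-15 + 41) = 91*26 = 2366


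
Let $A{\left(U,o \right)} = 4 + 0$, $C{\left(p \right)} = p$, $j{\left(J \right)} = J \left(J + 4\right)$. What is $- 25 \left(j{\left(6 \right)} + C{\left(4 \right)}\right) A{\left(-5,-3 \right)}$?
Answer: $-6400$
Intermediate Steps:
$j{\left(J \right)} = J \left(4 + J\right)$
$A{\left(U,o \right)} = 4$
$- 25 \left(j{\left(6 \right)} + C{\left(4 \right)}\right) A{\left(-5,-3 \right)} = - 25 \left(6 \left(4 + 6\right) + 4\right) 4 = - 25 \left(6 \cdot 10 + 4\right) 4 = - 25 \left(60 + 4\right) 4 = - 25 \cdot 64 \cdot 4 = \left(-25\right) 256 = -6400$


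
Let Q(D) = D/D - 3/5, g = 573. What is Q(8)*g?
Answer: 1146/5 ≈ 229.20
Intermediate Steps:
Q(D) = ⅖ (Q(D) = 1 - 3*⅕ = 1 - ⅗ = ⅖)
Q(8)*g = (⅖)*573 = 1146/5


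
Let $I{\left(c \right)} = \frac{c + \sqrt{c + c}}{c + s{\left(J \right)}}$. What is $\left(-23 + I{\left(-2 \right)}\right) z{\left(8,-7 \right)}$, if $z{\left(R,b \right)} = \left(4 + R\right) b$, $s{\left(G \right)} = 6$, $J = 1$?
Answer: $1974 - 42 i \approx 1974.0 - 42.0 i$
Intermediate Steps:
$z{\left(R,b \right)} = b \left(4 + R\right)$
$I{\left(c \right)} = \frac{c + \sqrt{2} \sqrt{c}}{6 + c}$ ($I{\left(c \right)} = \frac{c + \sqrt{c + c}}{c + 6} = \frac{c + \sqrt{2 c}}{6 + c} = \frac{c + \sqrt{2} \sqrt{c}}{6 + c}$)
$\left(-23 + I{\left(-2 \right)}\right) z{\left(8,-7 \right)} = \left(-23 + \frac{-2 + \sqrt{2} \sqrt{-2}}{6 - 2}\right) \left(- 7 \left(4 + 8\right)\right) = \left(-23 + \frac{-2 + \sqrt{2} i \sqrt{2}}{4}\right) \left(\left(-7\right) 12\right) = \left(-23 + \frac{-2 + 2 i}{4}\right) \left(-84\right) = \left(-23 - \left(\frac{1}{2} - \frac{i}{2}\right)\right) \left(-84\right) = \left(- \frac{47}{2} + \frac{i}{2}\right) \left(-84\right) = 1974 - 42 i$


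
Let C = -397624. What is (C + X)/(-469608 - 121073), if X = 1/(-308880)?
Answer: 122818101121/182449547280 ≈ 0.67316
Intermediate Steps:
X = -1/308880 ≈ -3.2375e-6
(C + X)/(-469608 - 121073) = (-397624 - 1/308880)/(-469608 - 121073) = -122818101121/308880/(-590681) = -122818101121/308880*(-1/590681) = 122818101121/182449547280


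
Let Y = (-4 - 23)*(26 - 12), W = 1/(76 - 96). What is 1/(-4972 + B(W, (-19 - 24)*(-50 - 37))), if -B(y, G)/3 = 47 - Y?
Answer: -1/6247 ≈ -0.00016008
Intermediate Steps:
W = -1/20 (W = 1/(-20) = -1/20 ≈ -0.050000)
Y = -378 (Y = -27*14 = -378)
B(y, G) = -1275 (B(y, G) = -3*(47 - 1*(-378)) = -3*(47 + 378) = -3*425 = -1275)
1/(-4972 + B(W, (-19 - 24)*(-50 - 37))) = 1/(-4972 - 1275) = 1/(-6247) = -1/6247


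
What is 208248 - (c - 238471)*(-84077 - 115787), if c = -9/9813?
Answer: -155900962365208/3271 ≈ -4.7662e+10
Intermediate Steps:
c = -3/3271 (c = -9*1/9813 = -3/3271 ≈ -0.00091715)
208248 - (c - 238471)*(-84077 - 115787) = 208248 - (-3/3271 - 238471)*(-84077 - 115787) = 208248 - (-780038644)*(-199864)/3271 = 208248 - 1*155901643544416/3271 = 208248 - 155901643544416/3271 = -155900962365208/3271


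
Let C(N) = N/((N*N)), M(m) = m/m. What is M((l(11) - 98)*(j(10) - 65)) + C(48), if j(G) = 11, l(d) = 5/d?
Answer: 49/48 ≈ 1.0208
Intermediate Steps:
M(m) = 1
C(N) = 1/N (C(N) = N/(N²) = N/N² = 1/N)
M((l(11) - 98)*(j(10) - 65)) + C(48) = 1 + 1/48 = 49/48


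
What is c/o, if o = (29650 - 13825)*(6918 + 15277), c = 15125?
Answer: 121/2809887 ≈ 4.3062e-5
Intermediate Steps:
o = 351235875 (o = 15825*22195 = 351235875)
c/o = 15125/351235875 = 15125*(1/351235875) = 121/2809887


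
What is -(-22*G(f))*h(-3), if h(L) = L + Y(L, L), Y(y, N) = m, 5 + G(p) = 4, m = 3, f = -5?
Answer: 0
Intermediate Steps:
G(p) = -1 (G(p) = -5 + 4 = -1)
Y(y, N) = 3
h(L) = 3 + L (h(L) = L + 3 = 3 + L)
-(-22*G(f))*h(-3) = -(-22*(-1))*(3 - 3) = -22*0 = -1*0 = 0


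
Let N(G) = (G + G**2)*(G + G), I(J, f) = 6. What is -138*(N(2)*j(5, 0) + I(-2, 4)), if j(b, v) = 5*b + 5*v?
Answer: -83628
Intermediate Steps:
N(G) = 2*G*(G + G**2) (N(G) = (G + G**2)*(2*G) = 2*G*(G + G**2))
-138*(N(2)*j(5, 0) + I(-2, 4)) = -138*((2*2**2*(1 + 2))*(5*5 + 5*0) + 6) = -138*((2*4*3)*(25 + 0) + 6) = -138*(24*25 + 6) = -138*(600 + 6) = -138*606 = -83628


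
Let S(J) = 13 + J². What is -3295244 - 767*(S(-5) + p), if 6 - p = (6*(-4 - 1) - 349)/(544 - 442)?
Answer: -339847877/102 ≈ -3.3318e+6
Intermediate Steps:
p = 991/102 (p = 6 - (6*(-4 - 1) - 349)/(544 - 442) = 6 - (6*(-5) - 349)/102 = 6 - (-30 - 349)/102 = 6 - (-379)/102 = 6 - 1*(-379/102) = 6 + 379/102 = 991/102 ≈ 9.7157)
-3295244 - 767*(S(-5) + p) = -3295244 - 767*((13 + (-5)²) + 991/102) = -3295244 - 767*((13 + 25) + 991/102) = -3295244 - 767*(38 + 991/102) = -3295244 - 767*4867/102 = -3295244 - 1*3732989/102 = -3295244 - 3732989/102 = -339847877/102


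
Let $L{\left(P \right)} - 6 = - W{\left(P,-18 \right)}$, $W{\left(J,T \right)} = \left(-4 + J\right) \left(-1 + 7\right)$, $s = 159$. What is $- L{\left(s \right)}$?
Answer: $924$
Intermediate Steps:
$W{\left(J,T \right)} = -24 + 6 J$ ($W{\left(J,T \right)} = \left(-4 + J\right) 6 = -24 + 6 J$)
$L{\left(P \right)} = 30 - 6 P$ ($L{\left(P \right)} = 6 - \left(-24 + 6 P\right) = 30 - 6 P$)
$- L{\left(s \right)} = - (30 - 954) = \left(-1\right) \left(-924\right) = 924$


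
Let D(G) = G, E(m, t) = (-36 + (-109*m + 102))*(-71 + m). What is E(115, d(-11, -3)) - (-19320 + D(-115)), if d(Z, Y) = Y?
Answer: -529201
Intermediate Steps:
E(m, t) = (-71 + m)*(66 - 109*m) (E(m, t) = (-36 + (102 - 109*m))*(-71 + m) = (66 - 109*m)*(-71 + m) = (-71 + m)*(66 - 109*m))
E(115, d(-11, -3)) - (-19320 + D(-115)) = (-4686 - 109*115**2 + 7805*115) - (-19320 - 115) = (-4686 - 109*13225 + 897575) - 1*(-19435) = (-4686 - 1441525 + 897575) + 19435 = -548636 + 19435 = -529201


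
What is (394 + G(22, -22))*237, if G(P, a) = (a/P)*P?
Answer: 88164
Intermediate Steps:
G(P, a) = a
(394 + G(22, -22))*237 = (394 - 22)*237 = 372*237 = 88164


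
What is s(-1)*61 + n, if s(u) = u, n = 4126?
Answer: 4065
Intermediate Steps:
s(-1)*61 + n = -1*61 + 4126 = -61 + 4126 = 4065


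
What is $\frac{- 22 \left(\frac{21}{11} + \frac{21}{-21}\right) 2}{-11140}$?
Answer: $\frac{2}{557} \approx 0.0035907$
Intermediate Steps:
$\frac{- 22 \left(\frac{21}{11} + \frac{21}{-21}\right) 2}{-11140} = - 22 \left(21 \cdot \frac{1}{11} + 21 \left(- \frac{1}{21}\right)\right) 2 \left(- \frac{1}{11140}\right) = - 22 \left(\frac{21}{11} - 1\right) 2 \left(- \frac{1}{11140}\right) = \left(-22\right) \frac{10}{11} \cdot 2 \left(- \frac{1}{11140}\right) = \left(-20\right) 2 \left(- \frac{1}{11140}\right) = \left(-40\right) \left(- \frac{1}{11140}\right) = \frac{2}{557}$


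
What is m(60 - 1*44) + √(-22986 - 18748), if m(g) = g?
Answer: 16 + I*√41734 ≈ 16.0 + 204.29*I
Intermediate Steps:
m(60 - 1*44) + √(-22986 - 18748) = (60 - 1*44) + √(-22986 - 18748) = (60 - 44) + √(-41734) = 16 + I*√41734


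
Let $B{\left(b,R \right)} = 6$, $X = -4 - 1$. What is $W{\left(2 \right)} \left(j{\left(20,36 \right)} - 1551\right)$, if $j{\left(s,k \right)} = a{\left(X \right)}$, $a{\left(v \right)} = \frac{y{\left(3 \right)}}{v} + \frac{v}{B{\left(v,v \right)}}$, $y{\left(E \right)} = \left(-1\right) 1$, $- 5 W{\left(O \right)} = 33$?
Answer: $\frac{512039}{50} \approx 10241.0$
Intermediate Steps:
$X = -5$
$W{\left(O \right)} = - \frac{33}{5}$ ($W{\left(O \right)} = \left(- \frac{1}{5}\right) 33 = - \frac{33}{5}$)
$y{\left(E \right)} = -1$
$a{\left(v \right)} = - \frac{1}{v} + \frac{v}{6}$
$j{\left(s,k \right)} = - \frac{19}{30}$ ($j{\left(s,k \right)} = - \frac{1}{-5} + \frac{1}{6} \left(-5\right) = \left(-1\right) \left(- \frac{1}{5}\right) - \frac{5}{6} = \frac{1}{5} - \frac{5}{6} = - \frac{19}{30}$)
$W{\left(2 \right)} \left(j{\left(20,36 \right)} - 1551\right) = - \frac{33 \left(- \frac{19}{30} - 1551\right)}{5} = \left(- \frac{33}{5}\right) \left(- \frac{46549}{30}\right) = \frac{512039}{50}$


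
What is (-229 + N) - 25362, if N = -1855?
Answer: -27446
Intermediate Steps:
(-229 + N) - 25362 = (-229 - 1855) - 25362 = -2084 - 25362 = -27446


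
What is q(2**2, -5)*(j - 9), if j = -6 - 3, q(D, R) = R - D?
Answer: 162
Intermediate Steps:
j = -9
q(2**2, -5)*(j - 9) = (-5 - 1*2**2)*(-9 - 9) = (-5 - 1*4)*(-18) = (-5 - 4)*(-18) = -9*(-18) = 162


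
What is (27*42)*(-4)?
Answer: -4536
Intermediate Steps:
(27*42)*(-4) = 1134*(-4) = -4536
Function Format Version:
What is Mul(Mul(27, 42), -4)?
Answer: -4536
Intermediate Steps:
Mul(Mul(27, 42), -4) = Mul(1134, -4) = -4536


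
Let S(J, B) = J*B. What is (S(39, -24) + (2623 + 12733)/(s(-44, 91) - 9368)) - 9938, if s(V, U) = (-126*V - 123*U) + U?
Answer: -81160340/7463 ≈ -10875.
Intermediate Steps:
s(V, U) = -126*V - 122*U
S(J, B) = B*J
(S(39, -24) + (2623 + 12733)/(s(-44, 91) - 9368)) - 9938 = (-24*39 + (2623 + 12733)/((-126*(-44) - 122*91) - 9368)) - 9938 = (-936 + 15356/((5544 - 11102) - 9368)) - 9938 = (-936 + 15356/(-5558 - 9368)) - 9938 = (-936 + 15356/(-14926)) - 9938 = (-936 + 15356*(-1/14926)) - 9938 = (-936 - 7678/7463) - 9938 = -6993046/7463 - 9938 = -81160340/7463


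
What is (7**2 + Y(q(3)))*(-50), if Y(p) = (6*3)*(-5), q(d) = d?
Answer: 2050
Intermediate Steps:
Y(p) = -90 (Y(p) = 18*(-5) = -90)
(7**2 + Y(q(3)))*(-50) = (7**2 - 90)*(-50) = (49 - 90)*(-50) = -41*(-50) = 2050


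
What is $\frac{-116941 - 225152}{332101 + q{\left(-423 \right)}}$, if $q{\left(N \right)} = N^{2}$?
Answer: $- \frac{342093}{511030} \approx -0.66942$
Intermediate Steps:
$\frac{-116941 - 225152}{332101 + q{\left(-423 \right)}} = \frac{-116941 - 225152}{332101 + \left(-423\right)^{2}} = - \frac{342093}{332101 + 178929} = - \frac{342093}{511030}$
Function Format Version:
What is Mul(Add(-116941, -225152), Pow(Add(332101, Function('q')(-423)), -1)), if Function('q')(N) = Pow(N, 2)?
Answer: Rational(-342093, 511030) ≈ -0.66942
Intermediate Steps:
Mul(Add(-116941, -225152), Pow(Add(332101, Function('q')(-423)), -1)) = Mul(Add(-116941, -225152), Pow(Add(332101, Pow(-423, 2)), -1)) = Mul(-342093, Pow(Add(332101, 178929), -1)) = Mul(-342093, Pow(511030, -1)) = Mul(-342093, Rational(1, 511030)) = Rational(-342093, 511030)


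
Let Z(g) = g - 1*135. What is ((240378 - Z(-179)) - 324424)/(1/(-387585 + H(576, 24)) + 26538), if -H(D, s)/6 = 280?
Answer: -32593936980/10330314569 ≈ -3.1552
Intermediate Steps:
H(D, s) = -1680 (H(D, s) = -6*280 = -1680)
Z(g) = -135 + g (Z(g) = g - 135 = -135 + g)
((240378 - Z(-179)) - 324424)/(1/(-387585 + H(576, 24)) + 26538) = ((240378 - (-135 - 179)) - 324424)/(1/(-387585 - 1680) + 26538) = ((240378 - 1*(-314)) - 324424)/(1/(-389265) + 26538) = ((240378 + 314) - 324424)/(-1/389265 + 26538) = (240692 - 324424)/(10330314569/389265) = -83732*389265/10330314569 = -32593936980/10330314569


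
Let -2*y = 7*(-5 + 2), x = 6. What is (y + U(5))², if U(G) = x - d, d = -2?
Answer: 1369/4 ≈ 342.25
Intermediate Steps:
y = 21/2 (y = -7*(-5 + 2)/2 = -7*(-3)/2 = -½*(-21) = 21/2 ≈ 10.500)
U(G) = 8 (U(G) = 6 - 1*(-2) = 6 + 2 = 8)
(y + U(5))² = (21/2 + 8)² = (37/2)² = 1369/4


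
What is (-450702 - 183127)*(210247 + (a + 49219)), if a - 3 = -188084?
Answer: -45245883165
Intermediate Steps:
a = -188081 (a = 3 - 188084 = -188081)
(-450702 - 183127)*(210247 + (a + 49219)) = (-450702 - 183127)*(210247 + (-188081 + 49219)) = -633829*(210247 - 138862) = -633829*71385 = -45245883165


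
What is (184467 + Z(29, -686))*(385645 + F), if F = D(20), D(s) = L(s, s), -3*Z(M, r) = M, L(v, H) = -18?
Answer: 213395184244/3 ≈ 7.1132e+10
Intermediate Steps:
Z(M, r) = -M/3
D(s) = -18
F = -18
(184467 + Z(29, -686))*(385645 + F) = (184467 - ⅓*29)*(385645 - 18) = (184467 - 29/3)*385627 = (553372/3)*385627 = 213395184244/3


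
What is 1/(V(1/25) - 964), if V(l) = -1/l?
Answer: -1/989 ≈ -0.0010111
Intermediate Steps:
1/(V(1/25) - 964) = 1/(-1/(1/25) - 964) = 1/(-1/1/25 - 964) = 1/(-1*25 - 964) = 1/(-25 - 964) = 1/(-989) = -1/989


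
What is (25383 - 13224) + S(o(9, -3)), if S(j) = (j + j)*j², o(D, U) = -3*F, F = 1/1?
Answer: 12105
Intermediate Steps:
F = 1
o(D, U) = -3 (o(D, U) = -3*1 = -3)
S(j) = 2*j³ (S(j) = (2*j)*j² = 2*j³)
(25383 - 13224) + S(o(9, -3)) = (25383 - 13224) + 2*(-3)³ = 12159 + 2*(-27) = 12159 - 54 = 12105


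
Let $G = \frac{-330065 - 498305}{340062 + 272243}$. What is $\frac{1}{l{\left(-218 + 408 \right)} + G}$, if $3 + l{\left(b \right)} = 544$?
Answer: $\frac{122461}{66085727} \approx 0.0018531$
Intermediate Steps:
$l{\left(b \right)} = 541$ ($l{\left(b \right)} = -3 + 544 = 541$)
$G = - \frac{165674}{122461}$ ($G = - \frac{828370}{612305} = \left(-828370\right) \frac{1}{612305} = - \frac{165674}{122461} \approx -1.3529$)
$\frac{1}{l{\left(-218 + 408 \right)} + G} = \frac{1}{541 - \frac{165674}{122461}} = \frac{1}{\frac{66085727}{122461}} = \frac{122461}{66085727}$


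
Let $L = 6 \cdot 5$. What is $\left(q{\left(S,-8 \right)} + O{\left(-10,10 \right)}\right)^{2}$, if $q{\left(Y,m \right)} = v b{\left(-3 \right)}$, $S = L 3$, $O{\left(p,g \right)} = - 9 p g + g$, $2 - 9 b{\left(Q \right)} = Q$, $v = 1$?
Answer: $\frac{67158025}{81} \approx 8.2911 \cdot 10^{5}$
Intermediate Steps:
$L = 30$
$b{\left(Q \right)} = \frac{2}{9} - \frac{Q}{9}$
$O{\left(p,g \right)} = g - 9 g p$ ($O{\left(p,g \right)} = - 9 g p + g = g - 9 g p$)
$S = 90$ ($S = 30 \cdot 3 = 90$)
$q{\left(Y,m \right)} = \frac{5}{9}$ ($q{\left(Y,m \right)} = 1 \left(\frac{2}{9} - - \frac{1}{3}\right) = 1 \left(\frac{2}{9} + \frac{1}{3}\right) = 1 \cdot \frac{5}{9} = \frac{5}{9}$)
$\left(q{\left(S,-8 \right)} + O{\left(-10,10 \right)}\right)^{2} = \left(\frac{5}{9} + 10 \left(1 - -90\right)\right)^{2} = \left(\frac{5}{9} + 10 \left(1 + 90\right)\right)^{2} = \left(\frac{5}{9} + 10 \cdot 91\right)^{2} = \left(\frac{5}{9} + 910\right)^{2} = \left(\frac{8195}{9}\right)^{2} = \frac{67158025}{81}$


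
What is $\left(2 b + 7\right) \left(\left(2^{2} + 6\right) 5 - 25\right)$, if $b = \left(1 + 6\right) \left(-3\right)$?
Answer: $-875$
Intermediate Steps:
$b = -21$ ($b = 7 \left(-3\right) = -21$)
$\left(2 b + 7\right) \left(\left(2^{2} + 6\right) 5 - 25\right) = \left(2 \left(-21\right) + 7\right) \left(\left(2^{2} + 6\right) 5 - 25\right) = \left(-42 + 7\right) \left(\left(4 + 6\right) 5 - 25\right) = - 35 \left(10 \cdot 5 - 25\right) = - 35 \left(50 - 25\right) = \left(-35\right) 25 = -875$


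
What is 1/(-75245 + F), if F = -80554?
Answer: -1/155799 ≈ -6.4185e-6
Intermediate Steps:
1/(-75245 + F) = 1/(-75245 - 80554) = 1/(-155799) = -1/155799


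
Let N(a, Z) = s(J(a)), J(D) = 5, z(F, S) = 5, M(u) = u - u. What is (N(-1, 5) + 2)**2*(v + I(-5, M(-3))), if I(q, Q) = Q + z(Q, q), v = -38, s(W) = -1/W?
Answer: -2673/25 ≈ -106.92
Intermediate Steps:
M(u) = 0
N(a, Z) = -1/5
I(q, Q) = 5 + Q (I(q, Q) = Q + 5 = 5 + Q)
(N(-1, 5) + 2)**2*(v + I(-5, M(-3))) = (-1/5 + 2)**2*(-38 + (5 + 0)) = (9/5)**2*(-38 + 5) = (81/25)*(-33) = -2673/25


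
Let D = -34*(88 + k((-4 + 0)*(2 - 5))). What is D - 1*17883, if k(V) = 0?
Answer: -20875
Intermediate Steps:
D = -2992 (D = -34*(88 + 0) = -34*88 = -2992)
D - 1*17883 = -2992 - 1*17883 = -2992 - 17883 = -20875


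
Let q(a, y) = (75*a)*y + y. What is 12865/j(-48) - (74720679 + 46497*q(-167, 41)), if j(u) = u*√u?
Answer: 23800744869 + 12865*I*√3/576 ≈ 2.3801e+10 + 38.685*I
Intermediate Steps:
j(u) = u^(3/2)
q(a, y) = y + 75*a*y (q(a, y) = 75*a*y + y = y + 75*a*y)
12865/j(-48) - (74720679 + 46497*q(-167, 41)) = 12865/((-48)^(3/2)) - (74720679 + 1906377*(1 + 75*(-167))) = 12865/((-192*I*√3)) - (74720679 + 1906377*(1 - 12525)) = 12865*(I*√3/576) - 46497/(1/(41*(-12524) + 1607)) = 12865*I*√3/576 - 46497/(1/(-513484 + 1607)) = 12865*I*√3/576 - 46497/(1/(-511877)) = 12865*I*√3/576 - 46497/(-1/511877) = 12865*I*√3/576 - 46497*(-511877) = 12865*I*√3/576 + 23800744869 = 23800744869 + 12865*I*√3/576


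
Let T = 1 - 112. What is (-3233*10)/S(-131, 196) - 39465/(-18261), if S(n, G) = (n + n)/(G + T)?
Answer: 2788471160/265799 ≈ 10491.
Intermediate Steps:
T = -111
S(n, G) = 2*n/(-111 + G) (S(n, G) = (n + n)/(G - 111) = (2*n)/(-111 + G) = 2*n/(-111 + G))
(-3233*10)/S(-131, 196) - 39465/(-18261) = (-3233*10)/((2*(-131)/(-111 + 196))) - 39465/(-18261) = -32330/(2*(-131)/85) - 39465*(-1/18261) = -32330/(2*(-131)*(1/85)) + 4385/2029 = -32330/(-262/85) + 4385/2029 = -32330*(-85/262) + 4385/2029 = 1374025/131 + 4385/2029 = 2788471160/265799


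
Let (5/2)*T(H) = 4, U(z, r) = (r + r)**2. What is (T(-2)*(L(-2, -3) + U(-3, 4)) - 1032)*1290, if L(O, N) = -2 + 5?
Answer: -1192992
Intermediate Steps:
U(z, r) = 4*r**2 (U(z, r) = (2*r)**2 = 4*r**2)
T(H) = 8/5 (T(H) = (2/5)*4 = 8/5)
L(O, N) = 3
(T(-2)*(L(-2, -3) + U(-3, 4)) - 1032)*1290 = (8*(3 + 4*4**2)/5 - 1032)*1290 = (8*(3 + 4*16)/5 - 1032)*1290 = (8*(3 + 64)/5 - 1032)*1290 = ((8/5)*67 - 1032)*1290 = (536/5 - 1032)*1290 = -4624/5*1290 = -1192992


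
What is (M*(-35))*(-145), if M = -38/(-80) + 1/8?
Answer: 3045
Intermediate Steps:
M = ⅗ (M = -38*(-1/80) + 1*(⅛) = 19/40 + ⅛ = ⅗ ≈ 0.60000)
(M*(-35))*(-145) = ((⅗)*(-35))*(-145) = -21*(-145) = 3045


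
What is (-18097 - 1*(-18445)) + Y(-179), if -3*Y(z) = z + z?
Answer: 1402/3 ≈ 467.33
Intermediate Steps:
Y(z) = -2*z/3 (Y(z) = -(z + z)/3 = -2*z/3)
(-18097 - 1*(-18445)) + Y(-179) = (-18097 - 1*(-18445)) - ⅔*(-179) = (-18097 + 18445) + 358/3 = 348 + 358/3 = 1402/3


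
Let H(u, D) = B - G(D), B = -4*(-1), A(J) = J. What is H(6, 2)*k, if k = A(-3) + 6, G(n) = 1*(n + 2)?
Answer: 0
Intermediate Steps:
B = 4
G(n) = 2 + n (G(n) = 1*(2 + n) = 2 + n)
H(u, D) = 2 - D (H(u, D) = 4 - (2 + D) = 4 + (-2 - D) = 2 - D)
k = 3 (k = -3 + 6 = 3)
H(6, 2)*k = (2 - 1*2)*3 = (2 - 2)*3 = 0*3 = 0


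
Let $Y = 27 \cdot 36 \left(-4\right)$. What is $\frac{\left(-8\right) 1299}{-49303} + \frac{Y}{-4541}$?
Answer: $\frac{238880136}{223884923} \approx 1.067$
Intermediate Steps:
$Y = -3888$ ($Y = 972 \left(-4\right) = -3888$)
$\frac{\left(-8\right) 1299}{-49303} + \frac{Y}{-4541} = \frac{\left(-8\right) 1299}{-49303} - \frac{3888}{-4541} = \left(-10392\right) \left(- \frac{1}{49303}\right) - - \frac{3888}{4541} = \frac{10392}{49303} + \frac{3888}{4541} = \frac{238880136}{223884923}$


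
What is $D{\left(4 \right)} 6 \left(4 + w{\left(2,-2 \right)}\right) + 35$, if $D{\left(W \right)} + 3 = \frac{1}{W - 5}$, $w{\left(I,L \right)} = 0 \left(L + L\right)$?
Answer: $-61$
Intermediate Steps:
$w{\left(I,L \right)} = 0$ ($w{\left(I,L \right)} = 0 \cdot 2 L = 0$)
$D{\left(W \right)} = -3 + \frac{1}{-5 + W}$ ($D{\left(W \right)} = -3 + \frac{1}{W - 5} = -3 + \frac{1}{-5 + W}$)
$D{\left(4 \right)} 6 \left(4 + w{\left(2,-2 \right)}\right) + 35 = \frac{16 - 12}{-5 + 4} \cdot 6 \left(4 + 0\right) + 35 = \frac{16 - 12}{-1} \cdot 6 \cdot 4 + 35 = \left(-1\right) 4 \cdot 24 + 35 = \left(-4\right) 24 + 35 = -96 + 35 = -61$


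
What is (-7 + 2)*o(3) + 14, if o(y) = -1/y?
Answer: 47/3 ≈ 15.667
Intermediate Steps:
(-7 + 2)*o(3) + 14 = (-7 + 2)*(-1/3) + 14 = -(-5)/3 + 14 = -5*(-⅓) + 14 = 5/3 + 14 = 47/3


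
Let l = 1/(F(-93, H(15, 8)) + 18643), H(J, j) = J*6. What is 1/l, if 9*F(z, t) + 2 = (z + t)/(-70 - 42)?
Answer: 18791923/1008 ≈ 18643.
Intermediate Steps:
H(J, j) = 6*J
F(z, t) = -2/9 - t/1008 - z/1008 (F(z, t) = -2/9 + ((z + t)/(-70 - 42))/9 = -2/9 + ((t + z)/(-112))/9 = -2/9 + ((t + z)*(-1/112))/9 = -2/9 + (-t/112 - z/112)/9 = -2/9 + (-t/1008 - z/1008) = -2/9 - t/1008 - z/1008)
l = 1008/18791923 (l = 1/((-2/9 - 15/168 - 1/1008*(-93)) + 18643) = 1/((-2/9 - 1/1008*90 + 31/336) + 18643) = 1/((-2/9 - 5/56 + 31/336) + 18643) = 1/(-221/1008 + 18643) = 1/(18791923/1008) = 1008/18791923 ≈ 5.3640e-5)
1/l = 1/(1008/18791923) = 18791923/1008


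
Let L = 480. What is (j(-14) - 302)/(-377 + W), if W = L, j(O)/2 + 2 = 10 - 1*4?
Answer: -294/103 ≈ -2.8544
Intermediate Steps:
j(O) = 8 (j(O) = -4 + 2*(10 - 1*4) = -4 + 2*(10 - 4) = -4 + 2*6 = -4 + 12 = 8)
W = 480
(j(-14) - 302)/(-377 + W) = (8 - 302)/(-377 + 480) = -294/103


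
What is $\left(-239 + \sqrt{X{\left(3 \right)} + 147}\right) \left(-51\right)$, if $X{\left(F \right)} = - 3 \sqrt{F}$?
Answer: $12189 - 51 \sqrt{147 - 3 \sqrt{3}} \approx 11582.0$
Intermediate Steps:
$\left(-239 + \sqrt{X{\left(3 \right)} + 147}\right) \left(-51\right) = \left(-239 + \sqrt{- 3 \sqrt{3} + 147}\right) \left(-51\right) = \left(-239 + \sqrt{147 - 3 \sqrt{3}}\right) \left(-51\right) = 12189 - 51 \sqrt{147 - 3 \sqrt{3}}$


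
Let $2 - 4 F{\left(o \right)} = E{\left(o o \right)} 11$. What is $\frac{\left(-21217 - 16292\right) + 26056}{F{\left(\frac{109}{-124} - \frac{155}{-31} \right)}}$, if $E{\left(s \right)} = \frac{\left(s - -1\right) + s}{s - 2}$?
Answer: $\frac{2638416157}{1363265} \approx 1935.4$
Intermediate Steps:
$E{\left(s \right)} = \frac{1 + 2 s}{-2 + s}$ ($E{\left(s \right)} = \frac{\left(s + 1\right) + s}{-2 + s} = \frac{\left(1 + s\right) + s}{-2 + s} = \frac{1 + 2 s}{-2 + s}$)
$F{\left(o \right)} = \frac{1}{2} - \frac{11 \left(1 + 2 o^{2}\right)}{4 \left(-2 + o^{2}\right)}$ ($F{\left(o \right)} = \frac{1}{2} - \frac{\frac{1 + 2 o o}{-2 + o o} 11}{4} = \frac{1}{2} - \frac{\frac{1 + 2 o^{2}}{-2 + o^{2}} \cdot 11}{4} = \frac{1}{2} - \frac{11 \frac{1}{-2 + o^{2}} \left(1 + 2 o^{2}\right)}{4} = \frac{1}{2} - \frac{11 \left(1 + 2 o^{2}\right)}{4 \left(-2 + o^{2}\right)}$)
$\frac{\left(-21217 - 16292\right) + 26056}{F{\left(\frac{109}{-124} - \frac{155}{-31} \right)}} = \frac{\left(-21217 - 16292\right) + 26056}{\frac{5}{4} \frac{1}{-2 + \left(\frac{109}{-124} - \frac{155}{-31}\right)^{2}} \left(-3 - 4 \left(\frac{109}{-124} - \frac{155}{-31}\right)^{2}\right)} = \frac{-37509 + 26056}{\frac{5}{4} \frac{1}{-2 + \left(109 \left(- \frac{1}{124}\right) - -5\right)^{2}} \left(-3 - 4 \left(109 \left(- \frac{1}{124}\right) - -5\right)^{2}\right)} = - \frac{11453}{\frac{5}{4} \frac{1}{-2 + \left(- \frac{109}{124} + 5\right)^{2}} \left(-3 - 4 \left(- \frac{109}{124} + 5\right)^{2}\right)} = - \frac{11453}{\frac{5}{4} \frac{1}{-2 + \left(\frac{511}{124}\right)^{2}} \left(-3 - 4 \left(\frac{511}{124}\right)^{2}\right)} = - \frac{11453}{\frac{5}{4} \frac{1}{-2 + \frac{261121}{15376}} \left(-3 - \frac{261121}{3844}\right)} = - \frac{11453}{\frac{5}{4} \frac{1}{\frac{230369}{15376}} \left(-3 - \frac{261121}{3844}\right)} = - \frac{11453}{\frac{5}{4} \cdot \frac{15376}{230369} \left(- \frac{272653}{3844}\right)} = - \frac{11453}{- \frac{1363265}{230369}} = \left(-11453\right) \left(- \frac{230369}{1363265}\right) = \frac{2638416157}{1363265}$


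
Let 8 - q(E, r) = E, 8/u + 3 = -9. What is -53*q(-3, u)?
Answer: -583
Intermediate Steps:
u = -⅔ (u = 8/(-3 - 9) = 8/(-12) = 8*(-1/12) = -⅔ ≈ -0.66667)
q(E, r) = 8 - E
-53*q(-3, u) = -53*(8 - 1*(-3)) = -53*(8 + 3) = -53*11 = -1*583 = -583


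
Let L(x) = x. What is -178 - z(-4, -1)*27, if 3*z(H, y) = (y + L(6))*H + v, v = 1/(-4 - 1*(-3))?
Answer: 11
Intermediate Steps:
v = -1 (v = 1/(-4 + 3) = 1/(-1) = -1)
z(H, y) = -⅓ + H*(6 + y)/3 (z(H, y) = ((y + 6)*H - 1)/3 = ((6 + y)*H - 1)/3 = (H*(6 + y) - 1)/3 = (-1 + H*(6 + y))/3 = -⅓ + H*(6 + y)/3)
-178 - z(-4, -1)*27 = -178 - (-⅓ + 2*(-4) + (⅓)*(-4)*(-1))*27 = -178 - (-⅓ - 8 + 4/3)*27 = -178 - (-7)*27 = -178 - 1*(-189) = -178 + 189 = 11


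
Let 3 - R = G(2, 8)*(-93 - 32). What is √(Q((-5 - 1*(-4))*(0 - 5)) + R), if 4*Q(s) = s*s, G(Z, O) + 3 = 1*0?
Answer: I*√1463/2 ≈ 19.125*I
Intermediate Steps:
G(Z, O) = -3 (G(Z, O) = -3 + 1*0 = -3 + 0 = -3)
Q(s) = s²/4 (Q(s) = (s*s)/4 = s²/4)
R = -372 (R = 3 - (-3)*(-93 - 32) = 3 - (-3)*(-125) = 3 - 1*375 = 3 - 375 = -372)
√(Q((-5 - 1*(-4))*(0 - 5)) + R) = √(((-5 - 1*(-4))*(0 - 5))²/4 - 372) = √(((-5 + 4)*(-5))²/4 - 372) = √((-1*(-5))²/4 - 372) = √((¼)*5² - 372) = √((¼)*25 - 372) = √(25/4 - 372) = √(-1463/4) = I*√1463/2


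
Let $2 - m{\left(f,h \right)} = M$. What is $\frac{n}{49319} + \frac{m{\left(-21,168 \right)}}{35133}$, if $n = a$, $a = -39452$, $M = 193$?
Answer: $- \frac{1395487045}{1732724427} \approx -0.80537$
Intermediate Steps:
$m{\left(f,h \right)} = -191$ ($m{\left(f,h \right)} = 2 - 193 = -191$)
$n = -39452$
$\frac{n}{49319} + \frac{m{\left(-21,168 \right)}}{35133} = - \frac{39452}{49319} - \frac{191}{35133} = - \frac{1395487045}{1732724427}$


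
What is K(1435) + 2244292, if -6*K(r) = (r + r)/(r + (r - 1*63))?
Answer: 2699883071/1203 ≈ 2.2443e+6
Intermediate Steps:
K(r) = -r/(3*(-63 + 2*r)) (K(r) = -(r + r)/(6*(r + (r - 1*63))) = -2*r/(6*(r + (r - 63))) = -2*r/(6*(r + (-63 + r))) = -2*r/(6*(-63 + 2*r)) = -r/(3*(-63 + 2*r)))
K(1435) + 2244292 = -1*1435/(-189 + 6*1435) + 2244292 = -1*1435/(-189 + 8610) + 2244292 = -1*1435/8421 + 2244292 = -1*1435*1/8421 + 2244292 = -205/1203 + 2244292 = 2699883071/1203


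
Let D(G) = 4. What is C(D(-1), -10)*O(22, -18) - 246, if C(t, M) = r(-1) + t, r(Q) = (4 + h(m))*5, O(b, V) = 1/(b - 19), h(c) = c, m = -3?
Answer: -243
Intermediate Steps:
O(b, V) = 1/(-19 + b)
r(Q) = 5 (r(Q) = (4 - 3)*5 = 1*5 = 5)
C(t, M) = 5 + t
C(D(-1), -10)*O(22, -18) - 246 = (5 + 4)/(-19 + 22) - 246 = 9/3 - 246 = 9*(⅓) - 246 = 3 - 246 = -243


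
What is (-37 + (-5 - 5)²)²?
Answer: 3969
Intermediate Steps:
(-37 + (-5 - 5)²)² = (-37 + (-10)²)² = (-37 + 100)² = 63² = 3969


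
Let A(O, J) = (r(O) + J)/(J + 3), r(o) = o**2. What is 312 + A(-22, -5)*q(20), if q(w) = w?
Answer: -4478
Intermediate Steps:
A(O, J) = (J + O**2)/(3 + J) (A(O, J) = (O**2 + J)/(J + 3) = (J + O**2)/(3 + J))
312 + A(-22, -5)*q(20) = 312 + ((-5 + (-22)**2)/(3 - 5))*20 = 312 + ((-5 + 484)/(-2))*20 = 312 - 1/2*479*20 = 312 - 479/2*20 = 312 - 4790 = -4478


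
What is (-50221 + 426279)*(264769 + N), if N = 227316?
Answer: 185052500930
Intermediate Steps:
(-50221 + 426279)*(264769 + N) = (-50221 + 426279)*(264769 + 227316) = 376058*492085 = 185052500930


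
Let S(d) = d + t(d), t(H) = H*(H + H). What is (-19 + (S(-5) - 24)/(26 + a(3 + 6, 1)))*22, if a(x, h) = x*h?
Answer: -2024/5 ≈ -404.80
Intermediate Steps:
t(H) = 2*H**2 (t(H) = H*(2*H) = 2*H**2)
S(d) = d + 2*d**2
a(x, h) = h*x
(-19 + (S(-5) - 24)/(26 + a(3 + 6, 1)))*22 = (-19 + (-5*(1 + 2*(-5)) - 24)/(26 + 1*(3 + 6)))*22 = (-19 + (-5*(1 - 10) - 24)/(26 + 1*9))*22 = (-19 + (-5*(-9) - 24)/(26 + 9))*22 = (-19 + (45 - 24)/35)*22 = (-19 + 21*(1/35))*22 = (-19 + 3/5)*22 = -92/5*22 = -2024/5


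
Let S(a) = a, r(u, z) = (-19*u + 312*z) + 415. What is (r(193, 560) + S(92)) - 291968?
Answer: -120408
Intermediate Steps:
r(u, z) = 415 - 19*u + 312*z
(r(193, 560) + S(92)) - 291968 = ((415 - 19*193 + 312*560) + 92) - 291968 = ((415 - 3667 + 174720) + 92) - 291968 = (171468 + 92) - 291968 = 171560 - 291968 = -120408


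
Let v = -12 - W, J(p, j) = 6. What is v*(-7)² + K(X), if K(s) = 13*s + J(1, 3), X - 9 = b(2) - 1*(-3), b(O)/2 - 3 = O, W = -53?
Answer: 2301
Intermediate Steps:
b(O) = 6 + 2*O
X = 22 (X = 9 + ((6 + 2*2) - 1*(-3)) = 9 + ((6 + 4) + 3) = 9 + (10 + 3) = 9 + 13 = 22)
K(s) = 6 + 13*s (K(s) = 13*s + 6 = 6 + 13*s)
v = 41 (v = -12 - 1*(-53) = -12 + 53 = 41)
v*(-7)² + K(X) = 41*(-7)² + (6 + 13*22) = 41*49 + (6 + 286) = 2009 + 292 = 2301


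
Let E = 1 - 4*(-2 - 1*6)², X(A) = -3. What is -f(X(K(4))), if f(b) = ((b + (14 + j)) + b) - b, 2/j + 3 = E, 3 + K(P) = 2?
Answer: -1418/129 ≈ -10.992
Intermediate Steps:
K(P) = -1 (K(P) = -3 + 2 = -1)
E = -255 (E = 1 - 4*(-2 - 6)² = 1 - 4*(-8)² = 1 - 4*64 = 1 - 256 = -255)
j = -1/129 (j = 2/(-3 - 255) = 2/(-258) = 2*(-1/258) = -1/129 ≈ -0.0077519)
f(b) = 1805/129 + b (f(b) = ((b + (14 - 1/129)) + b) - b = ((b + 1805/129) + b) - b = ((1805/129 + b) + b) - b = (1805/129 + 2*b) - b = 1805/129 + b)
-f(X(K(4))) = -(1805/129 - 3) = -1*1418/129 = -1418/129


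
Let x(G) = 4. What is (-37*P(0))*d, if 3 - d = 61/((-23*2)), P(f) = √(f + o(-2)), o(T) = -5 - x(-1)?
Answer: -22089*I/46 ≈ -480.2*I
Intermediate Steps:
o(T) = -9 (o(T) = -5 - 1*4 = -5 - 4 = -9)
P(f) = √(-9 + f) (P(f) = √(f - 9) = √(-9 + f))
d = 199/46 (d = 3 - 61/((-23*2)) = 3 - 61/(-46) = 3 - 61*(-1)/46 = 3 - 1*(-61/46) = 3 + 61/46 = 199/46 ≈ 4.3261)
(-37*P(0))*d = -37*√(-9 + 0)*(199/46) = -111*I*(199/46) = -22089*I/46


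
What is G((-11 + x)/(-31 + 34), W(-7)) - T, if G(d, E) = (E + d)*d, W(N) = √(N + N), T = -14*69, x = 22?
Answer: 8815/9 + 11*I*√14/3 ≈ 979.44 + 13.719*I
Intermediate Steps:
T = -966
W(N) = √2*√N (W(N) = √(2*N) = √2*√N)
G(d, E) = d*(E + d)
G((-11 + x)/(-31 + 34), W(-7)) - T = ((-11 + 22)/(-31 + 34))*(√2*√(-7) + (-11 + 22)/(-31 + 34)) - 1*(-966) = (11/3)*(√2*(I*√7) + 11/3) + 966 = (11*(⅓))*(I*√14 + 11*(⅓)) + 966 = 11*(I*√14 + 11/3)/3 + 966 = 11*(11/3 + I*√14)/3 + 966 = (121/9 + 11*I*√14/3) + 966 = 8815/9 + 11*I*√14/3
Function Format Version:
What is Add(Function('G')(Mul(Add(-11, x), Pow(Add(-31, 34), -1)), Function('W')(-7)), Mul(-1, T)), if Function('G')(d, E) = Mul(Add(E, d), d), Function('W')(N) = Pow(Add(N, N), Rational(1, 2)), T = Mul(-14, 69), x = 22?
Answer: Add(Rational(8815, 9), Mul(Rational(11, 3), I, Pow(14, Rational(1, 2)))) ≈ Add(979.44, Mul(13.719, I))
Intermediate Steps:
T = -966
Function('W')(N) = Mul(Pow(2, Rational(1, 2)), Pow(N, Rational(1, 2))) (Function('W')(N) = Pow(Mul(2, N), Rational(1, 2)) = Mul(Pow(2, Rational(1, 2)), Pow(N, Rational(1, 2))))
Function('G')(d, E) = Mul(d, Add(E, d))
Add(Function('G')(Mul(Add(-11, x), Pow(Add(-31, 34), -1)), Function('W')(-7)), Mul(-1, T)) = Add(Mul(Mul(Add(-11, 22), Pow(Add(-31, 34), -1)), Add(Mul(Pow(2, Rational(1, 2)), Pow(-7, Rational(1, 2))), Mul(Add(-11, 22), Pow(Add(-31, 34), -1)))), Mul(-1, -966)) = Add(Mul(Mul(11, Pow(3, -1)), Add(Mul(Pow(2, Rational(1, 2)), Mul(I, Pow(7, Rational(1, 2)))), Mul(11, Pow(3, -1)))), 966) = Add(Mul(Mul(11, Rational(1, 3)), Add(Mul(I, Pow(14, Rational(1, 2))), Mul(11, Rational(1, 3)))), 966) = Add(Mul(Rational(11, 3), Add(Mul(I, Pow(14, Rational(1, 2))), Rational(11, 3))), 966) = Add(Mul(Rational(11, 3), Add(Rational(11, 3), Mul(I, Pow(14, Rational(1, 2))))), 966) = Add(Add(Rational(121, 9), Mul(Rational(11, 3), I, Pow(14, Rational(1, 2)))), 966) = Add(Rational(8815, 9), Mul(Rational(11, 3), I, Pow(14, Rational(1, 2))))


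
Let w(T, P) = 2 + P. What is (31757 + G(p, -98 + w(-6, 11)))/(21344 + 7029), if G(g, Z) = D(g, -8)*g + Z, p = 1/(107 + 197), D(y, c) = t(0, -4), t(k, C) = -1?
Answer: 9628287/8625392 ≈ 1.1163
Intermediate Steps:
D(y, c) = -1
p = 1/304 ≈ 0.0032895
G(g, Z) = Z - g (G(g, Z) = -g + Z = Z - g)
(31757 + G(p, -98 + w(-6, 11)))/(21344 + 7029) = (31757 + ((-98 + (2 + 11)) - 1*1/304))/(21344 + 7029) = (31757 + ((-98 + 13) - 1/304))/28373 = (31757 + (-85 - 1/304))*(1/28373) = (31757 - 25841/304)*(1/28373) = (9628287/304)*(1/28373) = 9628287/8625392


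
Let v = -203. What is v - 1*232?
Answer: -435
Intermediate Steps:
v - 1*232 = -203 - 1*232 = -203 - 232 = -435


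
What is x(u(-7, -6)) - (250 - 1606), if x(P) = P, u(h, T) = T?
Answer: 1350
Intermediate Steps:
x(u(-7, -6)) - (250 - 1606) = -6 - (250 - 1606) = -6 - 1*(-1356) = -6 + 1356 = 1350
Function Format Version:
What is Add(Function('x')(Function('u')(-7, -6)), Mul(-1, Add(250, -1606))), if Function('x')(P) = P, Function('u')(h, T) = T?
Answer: 1350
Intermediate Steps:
Add(Function('x')(Function('u')(-7, -6)), Mul(-1, Add(250, -1606))) = Add(-6, Mul(-1, Add(250, -1606))) = Add(-6, Mul(-1, -1356)) = Add(-6, 1356) = 1350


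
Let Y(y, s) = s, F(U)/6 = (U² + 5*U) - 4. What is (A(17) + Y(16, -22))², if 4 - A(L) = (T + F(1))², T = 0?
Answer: 26244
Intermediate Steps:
F(U) = -24 + 6*U² + 30*U (F(U) = 6*((U² + 5*U) - 4) = 6*(-4 + U² + 5*U) = -24 + 6*U² + 30*U)
A(L) = -140 (A(L) = 4 - (0 + (-24 + 6*1² + 30*1))² = 4 - (0 + (-24 + 6*1 + 30))² = 4 - (0 + (-24 + 6 + 30))² = 4 - (0 + 12)² = 4 - 1*12² = 4 - 1*144 = 4 - 144 = -140)
(A(17) + Y(16, -22))² = (-140 - 22)² = (-162)² = 26244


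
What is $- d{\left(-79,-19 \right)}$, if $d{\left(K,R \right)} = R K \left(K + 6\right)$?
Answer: $109573$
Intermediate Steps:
$d{\left(K,R \right)} = K R \left(6 + K\right)$
$- d{\left(-79,-19 \right)} = - \left(-79\right) \left(-19\right) \left(6 - 79\right) = - \left(-79\right) \left(-19\right) \left(-73\right) = \left(-1\right) \left(-109573\right) = 109573$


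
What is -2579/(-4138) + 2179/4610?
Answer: 5226473/4769045 ≈ 1.0959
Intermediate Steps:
-2579/(-4138) + 2179/4610 = -2579*(-1/4138) + 2179*(1/4610) = 2579/4138 + 2179/4610 = 5226473/4769045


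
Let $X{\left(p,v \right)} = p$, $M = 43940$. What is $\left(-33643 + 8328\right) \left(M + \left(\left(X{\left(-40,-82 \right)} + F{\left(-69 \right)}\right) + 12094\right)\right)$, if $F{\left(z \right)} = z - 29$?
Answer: $-1415007240$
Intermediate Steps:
$F{\left(z \right)} = -29 + z$ ($F{\left(z \right)} = z - 29 = -29 + z$)
$\left(-33643 + 8328\right) \left(M + \left(\left(X{\left(-40,-82 \right)} + F{\left(-69 \right)}\right) + 12094\right)\right) = \left(-33643 + 8328\right) \left(43940 + \left(\left(-40 - 98\right) + 12094\right)\right) = - 25315 \left(43940 + \left(\left(-40 - 98\right) + 12094\right)\right) = - 25315 \left(43940 + \left(-138 + 12094\right)\right) = - 25315 \left(43940 + 11956\right) = \left(-25315\right) 55896 = -1415007240$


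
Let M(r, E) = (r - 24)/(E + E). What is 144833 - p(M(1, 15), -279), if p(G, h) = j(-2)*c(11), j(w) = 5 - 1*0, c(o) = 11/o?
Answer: 144828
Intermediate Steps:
M(r, E) = (-24 + r)/(2*E) (M(r, E) = (-24 + r)/((2*E)) = (-24 + r)*(1/(2*E)) = (-24 + r)/(2*E))
j(w) = 5 (j(w) = 5 + 0 = 5)
p(G, h) = 5 (p(G, h) = 5*(11/11) = 5*(11*(1/11)) = 5*1 = 5)
144833 - p(M(1, 15), -279) = 144833 - 1*5 = 144833 - 5 = 144828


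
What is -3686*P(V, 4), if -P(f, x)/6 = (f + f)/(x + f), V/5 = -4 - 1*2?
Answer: 663480/13 ≈ 51037.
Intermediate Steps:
V = -30 (V = 5*(-4 - 1*2) = 5*(-4 - 2) = 5*(-6) = -30)
P(f, x) = -12*f/(f + x) (P(f, x) = -6*(f + f)/(x + f) = -6*2*f/(f + x) = -12*f/(f + x))
-3686*P(V, 4) = -(-44232)*(-30)/(-30 + 4) = -(-44232)*(-30)/(-26) = -(-44232)*(-30)*(-1)/26 = -3686*(-180/13) = 663480/13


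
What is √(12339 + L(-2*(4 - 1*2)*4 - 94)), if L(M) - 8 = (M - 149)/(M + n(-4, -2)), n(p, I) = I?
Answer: 97*√21/4 ≈ 111.13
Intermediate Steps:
L(M) = 8 + (-149 + M)/(-2 + M) (L(M) = 8 + (M - 149)/(M - 2) = 8 + (-149 + M)/(-2 + M))
√(12339 + L(-2*(4 - 1*2)*4 - 94)) = √(12339 + 3*(-55 + 3*(-2*(4 - 1*2)*4 - 94))/(-2 + (-2*(4 - 1*2)*4 - 94))) = √(12339 + 3*(-55 + 3*(-2*(4 - 2)*4 - 94))/(-2 + (-2*(4 - 2)*4 - 94))) = √(12339 + 3*(-55 + 3*(-2*2*4 - 94))/(-2 + (-2*2*4 - 94))) = √(12339 + 3*(-55 + 3*(-4*4 - 94))/(-2 + (-4*4 - 94))) = √(12339 + 3*(-55 + 3*(-16 - 94))/(-2 + (-16 - 94))) = √(12339 + 3*(-55 + 3*(-110))/(-2 - 110)) = √(12339 + 3*(-55 - 330)/(-112)) = √(12339 + 3*(-1/112)*(-385)) = √(12339 + 165/16) = √(197589/16) = 97*√21/4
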